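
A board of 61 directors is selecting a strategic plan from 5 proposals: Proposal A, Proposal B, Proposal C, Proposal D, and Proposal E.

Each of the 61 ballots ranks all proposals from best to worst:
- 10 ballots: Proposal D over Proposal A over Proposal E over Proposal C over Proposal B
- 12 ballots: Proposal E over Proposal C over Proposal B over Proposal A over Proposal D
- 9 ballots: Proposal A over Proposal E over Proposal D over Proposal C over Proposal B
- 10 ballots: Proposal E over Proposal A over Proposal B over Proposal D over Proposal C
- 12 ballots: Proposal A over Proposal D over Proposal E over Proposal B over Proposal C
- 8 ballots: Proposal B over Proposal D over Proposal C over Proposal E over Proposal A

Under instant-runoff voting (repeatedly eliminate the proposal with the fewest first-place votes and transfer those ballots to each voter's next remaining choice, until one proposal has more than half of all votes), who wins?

Proposal A

Round 1: Proposal A 21, Proposal B 8, Proposal C 0, Proposal D 10, Proposal E 22. Proposal C eliminated.
Round 2: Proposal A 21, Proposal B 8, Proposal D 10, Proposal E 22. Proposal B eliminated.
Round 3: Proposal A 21, Proposal D 18, Proposal E 22. Proposal D eliminated.
Round 4: Proposal A 31, Proposal E 30. Proposal A has a majority (≥31).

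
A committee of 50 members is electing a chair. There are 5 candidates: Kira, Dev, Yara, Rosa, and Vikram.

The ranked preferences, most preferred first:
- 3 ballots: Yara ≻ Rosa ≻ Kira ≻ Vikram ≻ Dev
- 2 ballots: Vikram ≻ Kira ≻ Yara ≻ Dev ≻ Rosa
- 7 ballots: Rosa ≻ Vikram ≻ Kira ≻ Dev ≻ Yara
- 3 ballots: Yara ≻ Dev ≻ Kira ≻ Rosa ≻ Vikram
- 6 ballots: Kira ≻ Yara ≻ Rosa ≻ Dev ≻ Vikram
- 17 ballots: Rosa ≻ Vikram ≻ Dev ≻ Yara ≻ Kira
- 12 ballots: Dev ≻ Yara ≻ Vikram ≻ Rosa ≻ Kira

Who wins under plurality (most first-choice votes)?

Rosa

First-place votes: Kira 6, Dev 12, Yara 6, Rosa 24, Vikram 2.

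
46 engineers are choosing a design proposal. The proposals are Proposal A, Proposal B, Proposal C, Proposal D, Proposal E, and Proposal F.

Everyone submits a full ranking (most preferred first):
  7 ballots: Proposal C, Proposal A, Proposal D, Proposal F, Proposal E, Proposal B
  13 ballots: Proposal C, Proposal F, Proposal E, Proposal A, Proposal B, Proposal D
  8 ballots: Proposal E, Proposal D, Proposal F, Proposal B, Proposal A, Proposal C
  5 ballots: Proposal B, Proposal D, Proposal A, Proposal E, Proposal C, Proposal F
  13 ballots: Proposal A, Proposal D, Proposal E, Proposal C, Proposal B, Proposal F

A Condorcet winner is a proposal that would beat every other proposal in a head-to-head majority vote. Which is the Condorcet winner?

Proposal A vs Proposal B: 33–13
Proposal A vs Proposal C: 26–20
Proposal A vs Proposal D: 33–13
Proposal A vs Proposal E: 25–21
Proposal A vs Proposal F: 25–21
Proposal A beats every other proposal.

Proposal A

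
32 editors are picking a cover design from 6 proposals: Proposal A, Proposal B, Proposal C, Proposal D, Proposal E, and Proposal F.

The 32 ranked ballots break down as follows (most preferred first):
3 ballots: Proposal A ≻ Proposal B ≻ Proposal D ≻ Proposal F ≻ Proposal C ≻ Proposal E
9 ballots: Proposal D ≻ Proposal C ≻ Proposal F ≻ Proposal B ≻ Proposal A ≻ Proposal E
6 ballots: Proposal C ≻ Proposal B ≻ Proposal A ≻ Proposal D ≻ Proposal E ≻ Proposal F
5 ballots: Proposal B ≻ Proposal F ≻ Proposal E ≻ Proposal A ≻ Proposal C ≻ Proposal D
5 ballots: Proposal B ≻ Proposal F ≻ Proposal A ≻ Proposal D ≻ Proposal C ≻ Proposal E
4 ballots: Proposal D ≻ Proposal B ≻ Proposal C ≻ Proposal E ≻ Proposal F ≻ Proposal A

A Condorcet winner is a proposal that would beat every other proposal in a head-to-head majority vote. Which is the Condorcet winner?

Proposal B vs Proposal A: 29–3
Proposal B vs Proposal C: 17–15
Proposal B vs Proposal D: 19–13
Proposal B vs Proposal E: 32–0
Proposal B vs Proposal F: 23–9
Proposal B beats every other proposal.

Proposal B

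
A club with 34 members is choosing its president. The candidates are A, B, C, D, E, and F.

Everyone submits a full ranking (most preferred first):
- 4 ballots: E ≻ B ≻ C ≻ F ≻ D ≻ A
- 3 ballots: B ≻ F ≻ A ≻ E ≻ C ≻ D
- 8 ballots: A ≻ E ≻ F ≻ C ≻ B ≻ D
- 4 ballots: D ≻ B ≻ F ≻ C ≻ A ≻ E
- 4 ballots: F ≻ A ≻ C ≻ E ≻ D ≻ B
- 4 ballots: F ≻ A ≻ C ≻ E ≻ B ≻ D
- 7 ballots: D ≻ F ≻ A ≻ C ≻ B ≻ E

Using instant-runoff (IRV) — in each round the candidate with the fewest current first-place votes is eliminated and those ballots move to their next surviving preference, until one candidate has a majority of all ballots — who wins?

F

Round 1: A 8, B 3, C 0, D 11, E 4, F 8. C eliminated.
Round 2: A 8, B 3, D 11, E 4, F 8. B eliminated.
Round 3: A 8, D 11, E 4, F 11. E eliminated.
Round 4: A 8, D 11, F 15. A eliminated.
Round 5: D 11, F 23. F has a majority (≥18).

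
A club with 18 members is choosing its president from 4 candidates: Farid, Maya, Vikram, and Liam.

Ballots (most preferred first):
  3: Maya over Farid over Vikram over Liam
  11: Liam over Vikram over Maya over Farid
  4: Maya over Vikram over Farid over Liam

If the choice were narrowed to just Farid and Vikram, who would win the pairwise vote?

Vikram

Farid is ranked above Vikram on 3 ballots; Vikram above Farid on 15.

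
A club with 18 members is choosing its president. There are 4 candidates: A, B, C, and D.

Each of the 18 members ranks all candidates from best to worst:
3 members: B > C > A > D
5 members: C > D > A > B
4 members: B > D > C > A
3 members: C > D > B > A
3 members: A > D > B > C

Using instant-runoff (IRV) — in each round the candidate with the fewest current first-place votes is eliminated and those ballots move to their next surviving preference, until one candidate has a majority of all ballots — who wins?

Round 1: A 3, B 7, C 8, D 0. D eliminated.
Round 2: A 3, B 7, C 8. A eliminated.
Round 3: B 10, C 8. B has a majority (≥10).

B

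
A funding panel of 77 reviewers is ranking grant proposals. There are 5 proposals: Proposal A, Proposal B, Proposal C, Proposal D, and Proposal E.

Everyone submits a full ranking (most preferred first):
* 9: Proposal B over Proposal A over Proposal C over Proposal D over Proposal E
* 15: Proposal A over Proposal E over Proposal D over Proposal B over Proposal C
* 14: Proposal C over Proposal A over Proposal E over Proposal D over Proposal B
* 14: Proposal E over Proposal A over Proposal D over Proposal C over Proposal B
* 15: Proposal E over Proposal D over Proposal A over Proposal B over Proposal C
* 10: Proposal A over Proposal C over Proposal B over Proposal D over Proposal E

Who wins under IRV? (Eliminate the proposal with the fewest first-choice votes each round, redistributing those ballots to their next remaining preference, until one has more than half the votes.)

Proposal A

Round 1: Proposal A 25, Proposal B 9, Proposal C 14, Proposal D 0, Proposal E 29. Proposal D eliminated.
Round 2: Proposal A 25, Proposal B 9, Proposal C 14, Proposal E 29. Proposal B eliminated.
Round 3: Proposal A 34, Proposal C 14, Proposal E 29. Proposal C eliminated.
Round 4: Proposal A 48, Proposal E 29. Proposal A has a majority (≥39).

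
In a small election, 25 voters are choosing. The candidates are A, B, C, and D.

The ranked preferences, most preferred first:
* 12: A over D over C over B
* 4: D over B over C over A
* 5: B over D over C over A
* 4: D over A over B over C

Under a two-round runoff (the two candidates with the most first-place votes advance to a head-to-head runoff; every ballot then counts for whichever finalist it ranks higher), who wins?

D

Round 1 first-place votes: A 12, B 5, C 0, D 8. A and D advance.
Runoff: A is ranked above D on 12 ballots, D above A on 13.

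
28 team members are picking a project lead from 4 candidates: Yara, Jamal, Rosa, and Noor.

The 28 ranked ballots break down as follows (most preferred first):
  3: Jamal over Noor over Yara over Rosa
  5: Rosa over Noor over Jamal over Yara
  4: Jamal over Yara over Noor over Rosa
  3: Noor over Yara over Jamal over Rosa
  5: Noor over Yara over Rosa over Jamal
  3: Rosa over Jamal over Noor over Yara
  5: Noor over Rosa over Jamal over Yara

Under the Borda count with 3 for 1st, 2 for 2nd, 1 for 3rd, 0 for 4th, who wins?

Noor

Yara: 3×1 + 5×0 + 4×2 + 3×2 + 5×2 + 3×0 + 5×0 = 27
Jamal: 3×3 + 5×1 + 4×3 + 3×1 + 5×0 + 3×2 + 5×1 = 40
Rosa: 3×0 + 5×3 + 4×0 + 3×0 + 5×1 + 3×3 + 5×2 = 39
Noor: 3×2 + 5×2 + 4×1 + 3×3 + 5×3 + 3×1 + 5×3 = 62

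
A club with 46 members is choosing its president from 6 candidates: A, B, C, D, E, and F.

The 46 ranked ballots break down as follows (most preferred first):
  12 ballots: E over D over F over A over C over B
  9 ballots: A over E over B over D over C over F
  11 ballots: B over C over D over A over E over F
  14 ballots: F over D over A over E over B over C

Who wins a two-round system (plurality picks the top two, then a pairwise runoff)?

Round 1 first-place votes: A 9, B 11, C 0, D 0, E 12, F 14. F and E advance.
Runoff: F is ranked above E on 14 ballots, E above F on 32.

E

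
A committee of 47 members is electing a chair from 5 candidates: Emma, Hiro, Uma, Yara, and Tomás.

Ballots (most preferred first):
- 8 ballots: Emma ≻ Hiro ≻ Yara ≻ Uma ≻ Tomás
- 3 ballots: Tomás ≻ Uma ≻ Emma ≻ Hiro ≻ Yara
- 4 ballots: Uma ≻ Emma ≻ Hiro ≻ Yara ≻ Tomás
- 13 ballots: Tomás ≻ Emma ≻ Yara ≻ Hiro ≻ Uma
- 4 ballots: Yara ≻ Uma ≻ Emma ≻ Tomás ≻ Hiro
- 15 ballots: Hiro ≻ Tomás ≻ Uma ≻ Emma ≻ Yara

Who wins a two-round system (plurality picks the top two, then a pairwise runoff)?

Hiro

Round 1 first-place votes: Emma 8, Hiro 15, Uma 4, Yara 4, Tomás 16. Tomás and Hiro advance.
Runoff: Tomás is ranked above Hiro on 20 ballots, Hiro above Tomás on 27.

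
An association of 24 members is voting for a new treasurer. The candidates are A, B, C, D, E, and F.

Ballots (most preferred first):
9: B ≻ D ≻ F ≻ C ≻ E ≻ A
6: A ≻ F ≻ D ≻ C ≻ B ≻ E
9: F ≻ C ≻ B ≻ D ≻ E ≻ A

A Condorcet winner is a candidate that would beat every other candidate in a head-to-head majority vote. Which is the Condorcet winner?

F vs A: 18–6
F vs B: 15–9
F vs C: 24–0
F vs D: 15–9
F vs E: 24–0
F beats every other candidate.

F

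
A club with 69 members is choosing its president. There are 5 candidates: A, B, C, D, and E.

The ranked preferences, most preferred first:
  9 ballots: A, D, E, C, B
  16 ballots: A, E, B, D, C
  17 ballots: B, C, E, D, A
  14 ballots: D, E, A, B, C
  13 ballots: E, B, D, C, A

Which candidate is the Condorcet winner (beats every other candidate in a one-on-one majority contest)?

E vs A: 44–25
E vs B: 52–17
E vs C: 52–17
E vs D: 46–23
E beats every other candidate.

E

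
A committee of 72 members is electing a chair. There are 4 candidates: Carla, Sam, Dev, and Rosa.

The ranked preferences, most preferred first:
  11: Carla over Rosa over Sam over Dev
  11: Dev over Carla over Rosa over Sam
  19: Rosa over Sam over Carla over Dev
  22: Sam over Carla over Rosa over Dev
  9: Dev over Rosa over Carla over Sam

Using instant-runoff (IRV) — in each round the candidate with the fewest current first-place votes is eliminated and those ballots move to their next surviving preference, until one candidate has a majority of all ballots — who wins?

Rosa

Round 1: Carla 11, Sam 22, Dev 20, Rosa 19. Carla eliminated.
Round 2: Sam 22, Dev 20, Rosa 30. Dev eliminated.
Round 3: Sam 22, Rosa 50. Rosa has a majority (≥37).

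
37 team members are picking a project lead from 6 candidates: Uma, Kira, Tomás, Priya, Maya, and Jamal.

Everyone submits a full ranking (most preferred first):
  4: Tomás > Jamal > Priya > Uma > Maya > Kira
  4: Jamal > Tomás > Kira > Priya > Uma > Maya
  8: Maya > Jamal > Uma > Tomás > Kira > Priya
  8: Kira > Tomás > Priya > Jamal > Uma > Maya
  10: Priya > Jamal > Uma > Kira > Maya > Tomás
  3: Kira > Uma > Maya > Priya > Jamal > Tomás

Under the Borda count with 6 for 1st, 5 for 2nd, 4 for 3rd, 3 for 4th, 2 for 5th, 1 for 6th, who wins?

Uma: 4×3 + 4×2 + 8×4 + 8×2 + 10×4 + 3×5 = 123
Kira: 4×1 + 4×4 + 8×2 + 8×6 + 10×3 + 3×6 = 132
Tomás: 4×6 + 4×5 + 8×3 + 8×5 + 10×1 + 3×1 = 121
Priya: 4×4 + 4×3 + 8×1 + 8×4 + 10×6 + 3×3 = 137
Maya: 4×2 + 4×1 + 8×6 + 8×1 + 10×2 + 3×4 = 100
Jamal: 4×5 + 4×6 + 8×5 + 8×3 + 10×5 + 3×2 = 164

Jamal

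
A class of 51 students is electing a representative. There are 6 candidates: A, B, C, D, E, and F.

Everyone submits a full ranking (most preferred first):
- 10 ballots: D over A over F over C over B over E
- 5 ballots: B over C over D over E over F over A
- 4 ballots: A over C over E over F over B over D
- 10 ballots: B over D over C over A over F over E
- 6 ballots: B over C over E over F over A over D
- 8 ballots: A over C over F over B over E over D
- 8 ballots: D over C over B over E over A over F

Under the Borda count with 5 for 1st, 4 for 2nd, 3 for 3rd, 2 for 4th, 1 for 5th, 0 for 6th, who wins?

C

A: 10×4 + 5×0 + 4×5 + 10×2 + 6×1 + 8×5 + 8×1 = 134
B: 10×1 + 5×5 + 4×1 + 10×5 + 6×5 + 8×2 + 8×3 = 159
C: 10×2 + 5×4 + 4×4 + 10×3 + 6×4 + 8×4 + 8×4 = 174
D: 10×5 + 5×3 + 4×0 + 10×4 + 6×0 + 8×0 + 8×5 = 145
E: 10×0 + 5×2 + 4×3 + 10×0 + 6×3 + 8×1 + 8×2 = 64
F: 10×3 + 5×1 + 4×2 + 10×1 + 6×2 + 8×3 + 8×0 = 89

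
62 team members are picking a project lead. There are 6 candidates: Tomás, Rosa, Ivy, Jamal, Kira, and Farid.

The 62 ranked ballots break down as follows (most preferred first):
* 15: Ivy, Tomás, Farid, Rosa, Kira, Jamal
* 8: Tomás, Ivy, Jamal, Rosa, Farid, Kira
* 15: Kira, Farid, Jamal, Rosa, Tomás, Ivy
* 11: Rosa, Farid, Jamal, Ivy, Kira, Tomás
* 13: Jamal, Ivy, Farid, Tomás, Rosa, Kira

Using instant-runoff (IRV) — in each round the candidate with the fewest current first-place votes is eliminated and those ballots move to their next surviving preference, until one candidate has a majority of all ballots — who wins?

Jamal

Round 1: Tomás 8, Rosa 11, Ivy 15, Jamal 13, Kira 15, Farid 0. Farid eliminated.
Round 2: Tomás 8, Rosa 11, Ivy 15, Jamal 13, Kira 15. Tomás eliminated.
Round 3: Rosa 11, Ivy 23, Jamal 13, Kira 15. Rosa eliminated.
Round 4: Ivy 23, Jamal 24, Kira 15. Kira eliminated.
Round 5: Ivy 23, Jamal 39. Jamal has a majority (≥32).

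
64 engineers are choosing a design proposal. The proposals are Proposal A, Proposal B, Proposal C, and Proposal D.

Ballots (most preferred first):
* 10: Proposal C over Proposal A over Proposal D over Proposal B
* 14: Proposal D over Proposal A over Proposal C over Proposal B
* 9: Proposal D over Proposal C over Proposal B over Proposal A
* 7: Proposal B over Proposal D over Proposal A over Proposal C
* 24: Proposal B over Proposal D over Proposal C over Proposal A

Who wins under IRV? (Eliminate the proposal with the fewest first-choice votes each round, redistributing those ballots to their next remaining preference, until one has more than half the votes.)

Proposal D

Round 1: Proposal A 0, Proposal B 31, Proposal C 10, Proposal D 23. Proposal A eliminated.
Round 2: Proposal B 31, Proposal C 10, Proposal D 23. Proposal C eliminated.
Round 3: Proposal B 31, Proposal D 33. Proposal D has a majority (≥33).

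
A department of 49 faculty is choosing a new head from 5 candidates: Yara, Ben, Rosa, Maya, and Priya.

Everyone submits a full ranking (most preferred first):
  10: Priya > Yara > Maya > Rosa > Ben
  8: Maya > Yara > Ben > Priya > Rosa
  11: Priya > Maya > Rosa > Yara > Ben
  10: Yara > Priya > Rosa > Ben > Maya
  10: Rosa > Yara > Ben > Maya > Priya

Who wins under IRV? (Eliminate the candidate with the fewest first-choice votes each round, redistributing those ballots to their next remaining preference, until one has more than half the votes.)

Yara

Round 1: Yara 10, Ben 0, Rosa 10, Maya 8, Priya 21. Ben eliminated.
Round 2: Yara 10, Rosa 10, Maya 8, Priya 21. Maya eliminated.
Round 3: Yara 18, Rosa 10, Priya 21. Rosa eliminated.
Round 4: Yara 28, Priya 21. Yara has a majority (≥25).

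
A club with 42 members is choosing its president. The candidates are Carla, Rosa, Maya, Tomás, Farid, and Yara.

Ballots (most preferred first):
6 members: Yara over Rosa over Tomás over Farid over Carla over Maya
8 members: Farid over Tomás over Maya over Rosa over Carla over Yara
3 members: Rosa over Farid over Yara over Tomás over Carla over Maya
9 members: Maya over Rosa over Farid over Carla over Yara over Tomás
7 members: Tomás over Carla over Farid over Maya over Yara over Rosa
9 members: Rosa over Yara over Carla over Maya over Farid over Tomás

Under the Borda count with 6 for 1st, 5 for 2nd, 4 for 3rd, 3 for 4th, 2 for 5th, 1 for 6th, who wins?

Rosa

Carla: 6×2 + 8×2 + 3×2 + 9×3 + 7×5 + 9×4 = 132
Rosa: 6×5 + 8×3 + 3×6 + 9×5 + 7×1 + 9×6 = 178
Maya: 6×1 + 8×4 + 3×1 + 9×6 + 7×3 + 9×3 = 143
Tomás: 6×4 + 8×5 + 3×3 + 9×1 + 7×6 + 9×1 = 133
Farid: 6×3 + 8×6 + 3×5 + 9×4 + 7×4 + 9×2 = 163
Yara: 6×6 + 8×1 + 3×4 + 9×2 + 7×2 + 9×5 = 133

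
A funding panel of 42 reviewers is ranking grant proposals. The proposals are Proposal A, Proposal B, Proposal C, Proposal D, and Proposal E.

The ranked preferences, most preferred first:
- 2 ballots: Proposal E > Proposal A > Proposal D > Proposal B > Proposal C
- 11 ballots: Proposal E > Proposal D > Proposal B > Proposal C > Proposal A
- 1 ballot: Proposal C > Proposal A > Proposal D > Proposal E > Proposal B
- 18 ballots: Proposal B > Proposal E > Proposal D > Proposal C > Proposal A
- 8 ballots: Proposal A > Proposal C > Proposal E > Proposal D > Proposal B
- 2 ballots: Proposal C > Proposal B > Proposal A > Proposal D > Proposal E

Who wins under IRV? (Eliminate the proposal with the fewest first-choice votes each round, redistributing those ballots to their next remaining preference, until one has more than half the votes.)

Proposal E

Round 1: Proposal A 8, Proposal B 18, Proposal C 3, Proposal D 0, Proposal E 13. Proposal D eliminated.
Round 2: Proposal A 8, Proposal B 18, Proposal C 3, Proposal E 13. Proposal C eliminated.
Round 3: Proposal A 9, Proposal B 20, Proposal E 13. Proposal A eliminated.
Round 4: Proposal B 20, Proposal E 22. Proposal E has a majority (≥22).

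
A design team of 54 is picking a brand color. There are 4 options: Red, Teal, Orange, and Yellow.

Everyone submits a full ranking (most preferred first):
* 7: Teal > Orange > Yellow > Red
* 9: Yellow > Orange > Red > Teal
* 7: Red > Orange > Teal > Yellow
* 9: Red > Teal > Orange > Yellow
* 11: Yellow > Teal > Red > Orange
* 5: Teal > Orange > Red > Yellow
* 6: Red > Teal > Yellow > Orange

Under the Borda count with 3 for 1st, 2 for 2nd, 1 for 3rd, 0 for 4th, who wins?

Teal

Red: 7×0 + 9×1 + 7×3 + 9×3 + 11×1 + 5×1 + 6×3 = 91
Teal: 7×3 + 9×0 + 7×1 + 9×2 + 11×2 + 5×3 + 6×2 = 95
Orange: 7×2 + 9×2 + 7×2 + 9×1 + 11×0 + 5×2 + 6×0 = 65
Yellow: 7×1 + 9×3 + 7×0 + 9×0 + 11×3 + 5×0 + 6×1 = 73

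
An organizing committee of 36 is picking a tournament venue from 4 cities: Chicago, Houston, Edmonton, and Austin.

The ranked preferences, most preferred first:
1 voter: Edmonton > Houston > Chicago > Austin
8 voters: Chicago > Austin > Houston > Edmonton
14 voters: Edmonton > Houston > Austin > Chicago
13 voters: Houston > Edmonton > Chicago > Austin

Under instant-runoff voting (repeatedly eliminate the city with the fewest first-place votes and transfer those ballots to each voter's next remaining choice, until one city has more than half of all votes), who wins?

Houston

Round 1: Chicago 8, Houston 13, Edmonton 15, Austin 0. Austin eliminated.
Round 2: Chicago 8, Houston 13, Edmonton 15. Chicago eliminated.
Round 3: Houston 21, Edmonton 15. Houston has a majority (≥19).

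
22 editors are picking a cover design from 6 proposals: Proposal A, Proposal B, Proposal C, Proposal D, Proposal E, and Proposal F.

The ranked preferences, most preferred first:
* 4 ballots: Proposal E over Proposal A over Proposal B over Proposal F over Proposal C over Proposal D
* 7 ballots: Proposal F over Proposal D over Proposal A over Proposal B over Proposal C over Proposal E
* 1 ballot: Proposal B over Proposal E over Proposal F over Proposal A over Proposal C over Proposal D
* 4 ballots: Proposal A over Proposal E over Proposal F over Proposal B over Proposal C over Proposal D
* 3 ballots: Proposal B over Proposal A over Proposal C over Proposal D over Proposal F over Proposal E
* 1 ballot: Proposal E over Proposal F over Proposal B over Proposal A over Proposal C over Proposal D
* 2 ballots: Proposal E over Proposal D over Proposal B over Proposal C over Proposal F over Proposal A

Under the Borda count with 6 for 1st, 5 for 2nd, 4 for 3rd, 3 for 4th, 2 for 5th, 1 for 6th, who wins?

Proposal A

Proposal A: 4×5 + 7×4 + 1×3 + 4×6 + 3×5 + 1×3 + 2×1 = 95
Proposal B: 4×4 + 7×3 + 1×6 + 4×3 + 3×6 + 1×4 + 2×4 = 85
Proposal C: 4×2 + 7×2 + 1×2 + 4×2 + 3×4 + 1×2 + 2×3 = 52
Proposal D: 4×1 + 7×5 + 1×1 + 4×1 + 3×3 + 1×1 + 2×5 = 64
Proposal E: 4×6 + 7×1 + 1×5 + 4×5 + 3×1 + 1×6 + 2×6 = 77
Proposal F: 4×3 + 7×6 + 1×4 + 4×4 + 3×2 + 1×5 + 2×2 = 89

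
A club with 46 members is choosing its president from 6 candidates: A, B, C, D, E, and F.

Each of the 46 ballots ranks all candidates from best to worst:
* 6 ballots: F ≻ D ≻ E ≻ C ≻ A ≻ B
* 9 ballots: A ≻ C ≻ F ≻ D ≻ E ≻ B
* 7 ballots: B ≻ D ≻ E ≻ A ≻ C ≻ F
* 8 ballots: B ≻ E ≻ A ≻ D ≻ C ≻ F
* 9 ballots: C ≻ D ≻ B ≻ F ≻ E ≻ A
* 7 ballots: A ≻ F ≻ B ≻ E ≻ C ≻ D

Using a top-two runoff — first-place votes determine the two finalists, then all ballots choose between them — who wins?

Round 1 first-place votes: A 16, B 15, C 9, D 0, E 0, F 6. A and B advance.
Runoff: A is ranked above B on 22 ballots, B above A on 24.

B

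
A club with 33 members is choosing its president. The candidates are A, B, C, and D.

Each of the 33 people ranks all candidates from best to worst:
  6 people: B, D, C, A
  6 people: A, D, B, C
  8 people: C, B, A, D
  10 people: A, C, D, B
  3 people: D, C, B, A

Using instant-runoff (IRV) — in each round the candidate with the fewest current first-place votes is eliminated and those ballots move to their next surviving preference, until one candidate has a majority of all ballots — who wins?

C

Round 1: A 16, B 6, C 8, D 3. D eliminated.
Round 2: A 16, B 6, C 11. B eliminated.
Round 3: A 16, C 17. C has a majority (≥17).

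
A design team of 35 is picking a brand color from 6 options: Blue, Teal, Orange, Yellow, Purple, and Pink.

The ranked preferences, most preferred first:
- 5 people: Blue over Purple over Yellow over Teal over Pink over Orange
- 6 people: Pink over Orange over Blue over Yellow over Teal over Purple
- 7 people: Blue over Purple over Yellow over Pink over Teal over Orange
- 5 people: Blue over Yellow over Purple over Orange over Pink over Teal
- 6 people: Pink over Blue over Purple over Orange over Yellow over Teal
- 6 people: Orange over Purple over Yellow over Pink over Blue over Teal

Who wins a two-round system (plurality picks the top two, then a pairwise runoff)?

Round 1 first-place votes: Blue 17, Teal 0, Orange 6, Yellow 0, Purple 0, Pink 12. Blue and Pink advance.
Runoff: Blue is ranked above Pink on 17 ballots, Pink above Blue on 18.

Pink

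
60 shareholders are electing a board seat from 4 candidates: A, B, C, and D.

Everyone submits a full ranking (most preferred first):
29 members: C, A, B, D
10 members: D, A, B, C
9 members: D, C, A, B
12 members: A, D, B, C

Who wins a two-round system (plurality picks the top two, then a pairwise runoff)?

Round 1 first-place votes: A 12, B 0, C 29, D 19. C and D advance.
Runoff: C is ranked above D on 29 ballots, D above C on 31.

D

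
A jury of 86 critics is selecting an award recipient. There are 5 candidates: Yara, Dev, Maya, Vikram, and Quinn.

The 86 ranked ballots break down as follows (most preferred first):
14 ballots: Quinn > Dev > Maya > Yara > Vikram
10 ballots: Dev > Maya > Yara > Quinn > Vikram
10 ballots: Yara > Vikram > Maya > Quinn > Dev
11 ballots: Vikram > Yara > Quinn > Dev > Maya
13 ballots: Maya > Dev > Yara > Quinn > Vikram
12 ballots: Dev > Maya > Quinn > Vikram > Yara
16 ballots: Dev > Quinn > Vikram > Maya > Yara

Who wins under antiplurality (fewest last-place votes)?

Last-place votes: Yara 28, Dev 10, Maya 11, Vikram 37, Quinn 0.

Quinn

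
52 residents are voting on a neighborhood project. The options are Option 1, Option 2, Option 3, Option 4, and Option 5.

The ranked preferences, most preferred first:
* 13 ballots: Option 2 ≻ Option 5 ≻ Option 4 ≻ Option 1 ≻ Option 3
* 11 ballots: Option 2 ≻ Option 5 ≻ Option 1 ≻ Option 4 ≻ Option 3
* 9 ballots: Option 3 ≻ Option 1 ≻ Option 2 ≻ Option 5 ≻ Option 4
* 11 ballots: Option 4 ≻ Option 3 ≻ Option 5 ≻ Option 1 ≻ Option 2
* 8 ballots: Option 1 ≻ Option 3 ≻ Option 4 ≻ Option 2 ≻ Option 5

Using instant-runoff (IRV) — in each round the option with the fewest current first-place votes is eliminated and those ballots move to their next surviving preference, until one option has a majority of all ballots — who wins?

Round 1: Option 1 8, Option 2 24, Option 3 9, Option 4 11, Option 5 0. Option 5 eliminated.
Round 2: Option 1 8, Option 2 24, Option 3 9, Option 4 11. Option 1 eliminated.
Round 3: Option 2 24, Option 3 17, Option 4 11. Option 4 eliminated.
Round 4: Option 2 24, Option 3 28. Option 3 has a majority (≥27).

Option 3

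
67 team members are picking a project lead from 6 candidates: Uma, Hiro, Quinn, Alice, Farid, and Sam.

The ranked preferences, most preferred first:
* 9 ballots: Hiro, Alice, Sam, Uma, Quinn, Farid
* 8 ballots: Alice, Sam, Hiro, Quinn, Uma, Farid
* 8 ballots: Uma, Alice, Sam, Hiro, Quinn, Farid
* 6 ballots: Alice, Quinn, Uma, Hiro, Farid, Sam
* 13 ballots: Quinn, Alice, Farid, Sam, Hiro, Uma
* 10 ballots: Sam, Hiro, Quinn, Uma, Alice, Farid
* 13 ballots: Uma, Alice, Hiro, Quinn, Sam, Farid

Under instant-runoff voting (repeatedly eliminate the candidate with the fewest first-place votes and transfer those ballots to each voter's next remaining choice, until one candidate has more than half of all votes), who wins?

Round 1: Uma 21, Hiro 9, Quinn 13, Alice 14, Farid 0, Sam 10. Farid eliminated.
Round 2: Uma 21, Hiro 9, Quinn 13, Alice 14, Sam 10. Hiro eliminated.
Round 3: Uma 21, Quinn 13, Alice 23, Sam 10. Sam eliminated.
Round 4: Uma 21, Quinn 23, Alice 23. Uma eliminated.
Round 5: Quinn 23, Alice 44. Alice has a majority (≥34).

Alice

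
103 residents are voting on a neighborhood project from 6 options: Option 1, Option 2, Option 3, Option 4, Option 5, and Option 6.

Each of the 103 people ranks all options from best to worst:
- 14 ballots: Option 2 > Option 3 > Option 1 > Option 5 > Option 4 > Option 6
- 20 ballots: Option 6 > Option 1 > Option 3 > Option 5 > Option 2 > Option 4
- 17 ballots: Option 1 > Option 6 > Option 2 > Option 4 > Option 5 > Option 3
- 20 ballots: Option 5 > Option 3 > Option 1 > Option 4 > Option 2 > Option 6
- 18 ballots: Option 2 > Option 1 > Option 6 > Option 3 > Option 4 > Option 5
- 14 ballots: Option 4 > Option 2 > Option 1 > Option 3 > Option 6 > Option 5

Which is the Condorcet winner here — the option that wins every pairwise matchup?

Option 1

Option 1 vs Option 2: 57–46
Option 1 vs Option 3: 69–34
Option 1 vs Option 4: 89–14
Option 1 vs Option 5: 83–20
Option 1 vs Option 6: 83–20
Option 1 beats every other option.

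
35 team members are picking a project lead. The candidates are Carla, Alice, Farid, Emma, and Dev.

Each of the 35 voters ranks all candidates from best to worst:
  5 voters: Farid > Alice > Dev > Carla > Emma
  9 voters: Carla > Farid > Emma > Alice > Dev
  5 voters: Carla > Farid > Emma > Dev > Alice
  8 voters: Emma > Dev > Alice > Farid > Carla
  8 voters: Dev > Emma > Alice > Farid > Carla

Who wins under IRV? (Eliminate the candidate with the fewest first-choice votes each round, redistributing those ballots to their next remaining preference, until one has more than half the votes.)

Round 1: Carla 14, Alice 0, Farid 5, Emma 8, Dev 8. Alice eliminated.
Round 2: Carla 14, Farid 5, Emma 8, Dev 8. Farid eliminated.
Round 3: Carla 14, Emma 8, Dev 13. Emma eliminated.
Round 4: Carla 14, Dev 21. Dev has a majority (≥18).

Dev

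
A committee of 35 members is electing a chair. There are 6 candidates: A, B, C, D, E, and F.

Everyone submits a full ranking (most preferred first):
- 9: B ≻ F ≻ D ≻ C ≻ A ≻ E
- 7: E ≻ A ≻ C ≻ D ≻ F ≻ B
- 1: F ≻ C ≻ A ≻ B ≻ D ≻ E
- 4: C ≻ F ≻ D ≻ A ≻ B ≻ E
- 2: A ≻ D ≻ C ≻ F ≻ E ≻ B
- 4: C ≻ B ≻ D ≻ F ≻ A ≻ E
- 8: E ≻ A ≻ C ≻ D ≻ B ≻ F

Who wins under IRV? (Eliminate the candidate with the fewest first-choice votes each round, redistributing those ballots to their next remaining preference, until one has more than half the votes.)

Round 1: A 2, B 9, C 8, D 0, E 15, F 1. D eliminated.
Round 2: A 2, B 9, C 8, E 15, F 1. F eliminated.
Round 3: A 2, B 9, C 9, E 15. A eliminated.
Round 4: B 9, C 11, E 15. B eliminated.
Round 5: C 20, E 15. C has a majority (≥18).

C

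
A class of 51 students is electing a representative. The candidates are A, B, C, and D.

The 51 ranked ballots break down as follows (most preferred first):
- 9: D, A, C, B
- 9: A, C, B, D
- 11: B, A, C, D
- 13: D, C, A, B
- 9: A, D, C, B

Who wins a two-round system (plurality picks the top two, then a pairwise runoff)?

Round 1 first-place votes: A 18, B 11, C 0, D 22. D and A advance.
Runoff: D is ranked above A on 22 ballots, A above D on 29.

A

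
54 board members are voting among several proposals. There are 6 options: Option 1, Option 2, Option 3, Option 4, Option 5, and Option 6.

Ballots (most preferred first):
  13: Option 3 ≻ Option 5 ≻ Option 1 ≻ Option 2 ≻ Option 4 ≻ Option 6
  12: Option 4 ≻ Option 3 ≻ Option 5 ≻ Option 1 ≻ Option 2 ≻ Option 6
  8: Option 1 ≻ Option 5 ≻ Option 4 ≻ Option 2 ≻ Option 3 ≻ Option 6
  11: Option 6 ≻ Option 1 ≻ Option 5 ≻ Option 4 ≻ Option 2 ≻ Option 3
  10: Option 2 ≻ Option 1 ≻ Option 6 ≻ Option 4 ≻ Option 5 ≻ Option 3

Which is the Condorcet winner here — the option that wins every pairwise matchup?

Option 1 vs Option 2: 44–10
Option 1 vs Option 3: 29–25
Option 1 vs Option 4: 42–12
Option 1 vs Option 5: 29–25
Option 1 vs Option 6: 43–11
Option 1 beats every other option.

Option 1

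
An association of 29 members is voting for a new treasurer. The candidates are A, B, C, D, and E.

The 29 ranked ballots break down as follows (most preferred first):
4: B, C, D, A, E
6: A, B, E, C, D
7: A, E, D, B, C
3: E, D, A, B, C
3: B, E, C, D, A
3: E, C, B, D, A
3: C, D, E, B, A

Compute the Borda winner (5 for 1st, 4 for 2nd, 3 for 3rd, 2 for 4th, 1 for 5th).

A: 4×2 + 6×5 + 7×5 + 3×3 + 3×1 + 3×1 + 3×1 = 91
B: 4×5 + 6×4 + 7×2 + 3×2 + 3×5 + 3×3 + 3×2 = 94
C: 4×4 + 6×2 + 7×1 + 3×1 + 3×3 + 3×4 + 3×5 = 74
D: 4×3 + 6×1 + 7×3 + 3×4 + 3×2 + 3×2 + 3×4 = 75
E: 4×1 + 6×3 + 7×4 + 3×5 + 3×4 + 3×5 + 3×3 = 101

E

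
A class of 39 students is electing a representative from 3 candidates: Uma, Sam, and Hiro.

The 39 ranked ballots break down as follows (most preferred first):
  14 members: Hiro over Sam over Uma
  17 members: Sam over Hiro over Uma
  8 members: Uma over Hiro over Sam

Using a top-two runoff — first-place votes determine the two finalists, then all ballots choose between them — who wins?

Hiro

Round 1 first-place votes: Uma 8, Sam 17, Hiro 14. Sam and Hiro advance.
Runoff: Sam is ranked above Hiro on 17 ballots, Hiro above Sam on 22.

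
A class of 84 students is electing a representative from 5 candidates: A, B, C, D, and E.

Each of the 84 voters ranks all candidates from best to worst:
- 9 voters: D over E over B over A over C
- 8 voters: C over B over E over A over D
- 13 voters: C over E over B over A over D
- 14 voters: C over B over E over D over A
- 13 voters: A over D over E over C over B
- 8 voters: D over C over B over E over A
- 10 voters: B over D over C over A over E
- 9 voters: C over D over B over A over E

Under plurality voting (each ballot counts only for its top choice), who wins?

First-place votes: A 13, B 10, C 44, D 17, E 0.

C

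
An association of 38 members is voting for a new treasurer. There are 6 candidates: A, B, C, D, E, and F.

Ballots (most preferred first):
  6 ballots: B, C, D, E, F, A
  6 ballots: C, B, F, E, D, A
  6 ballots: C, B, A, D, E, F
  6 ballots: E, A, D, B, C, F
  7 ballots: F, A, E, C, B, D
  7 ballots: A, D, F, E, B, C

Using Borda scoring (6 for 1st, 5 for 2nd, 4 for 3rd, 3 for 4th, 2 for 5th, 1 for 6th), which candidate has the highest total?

A: 6×1 + 6×1 + 6×4 + 6×5 + 7×5 + 7×6 = 143
B: 6×6 + 6×5 + 6×5 + 6×3 + 7×2 + 7×2 = 142
C: 6×5 + 6×6 + 6×6 + 6×2 + 7×3 + 7×1 = 142
D: 6×4 + 6×2 + 6×3 + 6×4 + 7×1 + 7×5 = 120
E: 6×3 + 6×3 + 6×2 + 6×6 + 7×4 + 7×3 = 133
F: 6×2 + 6×4 + 6×1 + 6×1 + 7×6 + 7×4 = 118

A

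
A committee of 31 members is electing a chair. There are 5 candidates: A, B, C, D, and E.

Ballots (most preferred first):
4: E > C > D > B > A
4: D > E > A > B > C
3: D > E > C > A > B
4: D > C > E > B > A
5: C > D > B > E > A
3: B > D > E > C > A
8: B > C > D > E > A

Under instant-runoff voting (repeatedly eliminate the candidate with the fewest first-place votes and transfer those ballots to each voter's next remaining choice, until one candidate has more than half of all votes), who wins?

Round 1: A 0, B 11, C 5, D 11, E 4. A eliminated.
Round 2: B 11, C 5, D 11, E 4. E eliminated.
Round 3: B 11, C 9, D 11. C eliminated.
Round 4: B 11, D 20. D has a majority (≥16).

D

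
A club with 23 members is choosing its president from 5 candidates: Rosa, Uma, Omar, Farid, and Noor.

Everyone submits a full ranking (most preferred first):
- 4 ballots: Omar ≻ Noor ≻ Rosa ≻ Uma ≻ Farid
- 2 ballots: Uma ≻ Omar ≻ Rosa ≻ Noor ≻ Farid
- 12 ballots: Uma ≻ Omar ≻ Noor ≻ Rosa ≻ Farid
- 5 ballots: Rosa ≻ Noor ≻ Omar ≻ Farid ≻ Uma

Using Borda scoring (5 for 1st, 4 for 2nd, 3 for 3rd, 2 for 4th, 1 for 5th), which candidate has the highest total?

Omar

Rosa: 4×3 + 2×3 + 12×2 + 5×5 = 67
Uma: 4×2 + 2×5 + 12×5 + 5×1 = 83
Omar: 4×5 + 2×4 + 12×4 + 5×3 = 91
Farid: 4×1 + 2×1 + 12×1 + 5×2 = 28
Noor: 4×4 + 2×2 + 12×3 + 5×4 = 76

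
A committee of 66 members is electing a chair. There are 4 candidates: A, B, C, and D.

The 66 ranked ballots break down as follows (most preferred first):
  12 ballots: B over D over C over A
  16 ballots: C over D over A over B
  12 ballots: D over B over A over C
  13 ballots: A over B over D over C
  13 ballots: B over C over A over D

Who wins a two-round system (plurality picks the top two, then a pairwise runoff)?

Round 1 first-place votes: A 13, B 25, C 16, D 12. B and C advance.
Runoff: B is ranked above C on 50 ballots, C above B on 16.

B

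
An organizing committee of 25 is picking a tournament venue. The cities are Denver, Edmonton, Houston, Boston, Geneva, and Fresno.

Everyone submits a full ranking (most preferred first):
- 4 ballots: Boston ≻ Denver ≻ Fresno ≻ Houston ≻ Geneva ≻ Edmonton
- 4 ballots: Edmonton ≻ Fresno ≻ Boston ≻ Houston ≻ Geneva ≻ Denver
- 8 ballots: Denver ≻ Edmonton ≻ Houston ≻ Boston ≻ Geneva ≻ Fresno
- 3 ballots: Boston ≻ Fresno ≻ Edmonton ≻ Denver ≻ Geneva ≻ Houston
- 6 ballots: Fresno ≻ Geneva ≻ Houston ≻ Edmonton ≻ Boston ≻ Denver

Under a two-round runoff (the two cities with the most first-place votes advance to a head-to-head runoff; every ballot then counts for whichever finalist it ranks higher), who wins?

Boston

Round 1 first-place votes: Denver 8, Edmonton 4, Houston 0, Boston 7, Geneva 0, Fresno 6. Denver and Boston advance.
Runoff: Denver is ranked above Boston on 8 ballots, Boston above Denver on 17.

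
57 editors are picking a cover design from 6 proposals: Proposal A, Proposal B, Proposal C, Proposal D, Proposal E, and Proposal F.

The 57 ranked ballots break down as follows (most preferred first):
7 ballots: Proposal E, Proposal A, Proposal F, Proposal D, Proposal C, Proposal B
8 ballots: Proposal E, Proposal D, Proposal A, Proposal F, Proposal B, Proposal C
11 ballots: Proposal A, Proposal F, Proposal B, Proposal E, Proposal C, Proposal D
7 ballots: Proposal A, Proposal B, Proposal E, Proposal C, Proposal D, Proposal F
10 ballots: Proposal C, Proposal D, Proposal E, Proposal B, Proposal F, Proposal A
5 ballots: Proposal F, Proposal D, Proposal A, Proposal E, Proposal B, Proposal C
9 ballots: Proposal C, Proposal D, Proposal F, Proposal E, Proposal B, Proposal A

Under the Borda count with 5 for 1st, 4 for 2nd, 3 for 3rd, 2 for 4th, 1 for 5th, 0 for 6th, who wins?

Proposal E

Proposal A: 7×4 + 8×3 + 11×5 + 7×5 + 10×0 + 5×3 + 9×0 = 157
Proposal B: 7×0 + 8×1 + 11×3 + 7×4 + 10×2 + 5×1 + 9×1 = 103
Proposal C: 7×1 + 8×0 + 11×1 + 7×2 + 10×5 + 5×0 + 9×5 = 127
Proposal D: 7×2 + 8×4 + 11×0 + 7×1 + 10×4 + 5×4 + 9×4 = 149
Proposal E: 7×5 + 8×5 + 11×2 + 7×3 + 10×3 + 5×2 + 9×2 = 176
Proposal F: 7×3 + 8×2 + 11×4 + 7×0 + 10×1 + 5×5 + 9×3 = 143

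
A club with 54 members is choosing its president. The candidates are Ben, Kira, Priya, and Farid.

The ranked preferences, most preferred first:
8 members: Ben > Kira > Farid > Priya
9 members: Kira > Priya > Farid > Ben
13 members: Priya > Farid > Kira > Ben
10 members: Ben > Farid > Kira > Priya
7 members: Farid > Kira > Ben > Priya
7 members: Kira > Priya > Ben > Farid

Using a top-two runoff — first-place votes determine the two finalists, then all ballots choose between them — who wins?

Round 1 first-place votes: Ben 18, Kira 16, Priya 13, Farid 7. Ben and Kira advance.
Runoff: Ben is ranked above Kira on 18 ballots, Kira above Ben on 36.

Kira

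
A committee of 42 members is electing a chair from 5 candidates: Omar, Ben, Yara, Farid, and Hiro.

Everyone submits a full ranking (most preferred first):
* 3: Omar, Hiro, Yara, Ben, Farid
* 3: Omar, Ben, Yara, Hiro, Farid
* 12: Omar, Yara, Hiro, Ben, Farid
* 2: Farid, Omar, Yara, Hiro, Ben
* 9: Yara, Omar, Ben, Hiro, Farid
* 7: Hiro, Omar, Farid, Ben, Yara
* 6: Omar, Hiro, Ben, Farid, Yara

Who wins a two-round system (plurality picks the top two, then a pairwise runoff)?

Omar

Round 1 first-place votes: Omar 24, Ben 0, Yara 9, Farid 2, Hiro 7. Omar and Yara advance.
Runoff: Omar is ranked above Yara on 33 ballots, Yara above Omar on 9.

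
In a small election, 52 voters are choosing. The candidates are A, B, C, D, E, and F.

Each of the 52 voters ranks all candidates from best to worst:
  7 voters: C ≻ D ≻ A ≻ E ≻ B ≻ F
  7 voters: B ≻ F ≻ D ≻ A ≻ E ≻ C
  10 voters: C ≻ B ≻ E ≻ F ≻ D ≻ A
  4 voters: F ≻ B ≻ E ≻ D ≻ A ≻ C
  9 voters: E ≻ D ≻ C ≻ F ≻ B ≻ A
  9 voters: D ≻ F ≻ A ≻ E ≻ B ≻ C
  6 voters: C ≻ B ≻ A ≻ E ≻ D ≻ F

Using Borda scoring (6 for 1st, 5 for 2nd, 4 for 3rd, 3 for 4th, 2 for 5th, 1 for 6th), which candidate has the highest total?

A: 7×4 + 7×3 + 10×1 + 4×2 + 9×1 + 9×4 + 6×4 = 136
B: 7×2 + 7×6 + 10×5 + 4×5 + 9×2 + 9×2 + 6×5 = 192
C: 7×6 + 7×1 + 10×6 + 4×1 + 9×4 + 9×1 + 6×6 = 194
D: 7×5 + 7×4 + 10×2 + 4×3 + 9×5 + 9×6 + 6×2 = 206
E: 7×3 + 7×2 + 10×4 + 4×4 + 9×6 + 9×3 + 6×3 = 190
F: 7×1 + 7×5 + 10×3 + 4×6 + 9×3 + 9×5 + 6×1 = 174

D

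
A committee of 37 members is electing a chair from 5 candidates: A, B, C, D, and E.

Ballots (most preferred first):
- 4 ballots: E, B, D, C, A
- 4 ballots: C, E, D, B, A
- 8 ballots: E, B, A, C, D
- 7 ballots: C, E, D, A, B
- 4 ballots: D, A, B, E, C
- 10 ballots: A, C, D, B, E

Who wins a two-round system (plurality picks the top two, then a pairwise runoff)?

C

Round 1 first-place votes: A 10, B 0, C 11, D 4, E 12. E and C advance.
Runoff: E is ranked above C on 16 ballots, C above E on 21.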